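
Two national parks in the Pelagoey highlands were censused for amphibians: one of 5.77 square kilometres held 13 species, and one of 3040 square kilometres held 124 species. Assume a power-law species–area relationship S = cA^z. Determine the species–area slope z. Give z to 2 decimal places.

Taking logs: ln S = ln c + z ln A, so z = (ln S₂ − ln S₁)/(ln A₂ − ln A₁).
z = ln(124/13) / ln(3040/5.77) = ln(9.538) / ln(526.9) = 2.2553 / 6.2669 = 0.3599

0.36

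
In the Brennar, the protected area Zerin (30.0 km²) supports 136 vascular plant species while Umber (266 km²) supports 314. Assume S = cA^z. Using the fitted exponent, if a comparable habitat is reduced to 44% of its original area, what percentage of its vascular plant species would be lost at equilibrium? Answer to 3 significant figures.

z = ln(314/136) / ln(266/30) = 0.8367 / 2.1823 = 0.3834
S_new/S_old = (A_new/A_old)^z = 0.44^0.3834 = exp(0.3834 × -0.8210) = 0.7299
Fraction lost = 1 − 0.7299 = 0.2701

27.0%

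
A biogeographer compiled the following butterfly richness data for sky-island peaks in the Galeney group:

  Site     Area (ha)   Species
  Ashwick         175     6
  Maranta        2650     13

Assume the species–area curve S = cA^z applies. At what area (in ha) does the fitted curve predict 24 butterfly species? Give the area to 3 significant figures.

z = ln(13/6) / ln(2650/175) = 0.7732 / 2.7175 = 0.2845
c = 6 / 175^0.2845 = 6 / 4.347 = 1.38
A = (24/1.38)^(1/0.2845) ⇒ ln A = ln(17.39)/0.2845 = 10.0372
A = e^10.0372 ≈ 22861 ha

22900 ha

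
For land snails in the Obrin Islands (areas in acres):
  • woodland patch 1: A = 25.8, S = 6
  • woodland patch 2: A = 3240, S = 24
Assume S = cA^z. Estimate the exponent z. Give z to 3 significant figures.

0.287

Taking logs: ln S = ln c + z ln A, so z = (ln S₂ − ln S₁)/(ln A₂ − ln A₁).
z = ln(24/6) / ln(3240/25.8) = ln(4) / ln(125.6) = 1.3863 / 4.8330 = 0.2868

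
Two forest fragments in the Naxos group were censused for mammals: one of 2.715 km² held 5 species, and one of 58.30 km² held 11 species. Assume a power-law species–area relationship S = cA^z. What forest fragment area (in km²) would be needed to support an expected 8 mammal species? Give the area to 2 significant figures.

z = ln(11/5) / ln(58.3/2.715) = 0.7885 / 3.0668 = 0.2571
c = 5 / 2.715^0.2571 = 5 / 1.293 = 3.868
A = (8/3.868)^(1/0.2571) ⇒ ln A = ln(2.068)/0.2571 = 2.8269
A = e^2.8269 ≈ 16.89 km²

17 km²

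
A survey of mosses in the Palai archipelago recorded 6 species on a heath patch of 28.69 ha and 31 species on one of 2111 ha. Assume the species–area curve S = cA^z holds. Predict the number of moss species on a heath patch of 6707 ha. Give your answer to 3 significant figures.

z = ln(31/6) / ln(2111/28.69) = 1.6422 / 4.2984 = 0.3821
c = 6 / 28.69^0.3821 = 6 / 3.605 = 1.664
S₃ = 1.664 × 6707^0.3821 = 1.664 × 28.97 ≈ 48.21

48.2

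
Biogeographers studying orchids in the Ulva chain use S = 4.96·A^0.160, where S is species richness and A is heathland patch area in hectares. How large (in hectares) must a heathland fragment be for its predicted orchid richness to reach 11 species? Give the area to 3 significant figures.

145 hectares

11 = 4.96 × A^0.16  ⇒  A^0.16 = 11/4.96 = 2.218
ln A = ln(2.218) / 0.16 = 0.7965 / 0.16 = 4.9781
A = e^4.9781 ≈ 145.2 hectares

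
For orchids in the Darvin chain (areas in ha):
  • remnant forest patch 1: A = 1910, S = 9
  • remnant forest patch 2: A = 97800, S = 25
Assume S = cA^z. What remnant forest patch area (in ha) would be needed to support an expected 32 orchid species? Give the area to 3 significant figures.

z = ln(25/9) / ln(97800/1910) = 1.0217 / 3.9358 = 0.2596
c = 9 / 1910^0.2596 = 9 / 7.107 = 1.266
A = (32/1.266)^(1/0.2596) ⇒ ln A = ln(25.27)/0.2596 = 12.4417
A = e^12.4417 ≈ 253137 ha

253000 ha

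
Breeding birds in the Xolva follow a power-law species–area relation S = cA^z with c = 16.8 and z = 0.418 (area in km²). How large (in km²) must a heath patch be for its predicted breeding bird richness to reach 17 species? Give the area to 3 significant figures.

1.03 km²

17 = 16.8 × A^0.418  ⇒  A^0.418 = 17/16.8 = 1.012
ln A = ln(1.012) / 0.418 = 0.0118 / 0.418 = 0.0283
A = e^0.0283 ≈ 1.029 km²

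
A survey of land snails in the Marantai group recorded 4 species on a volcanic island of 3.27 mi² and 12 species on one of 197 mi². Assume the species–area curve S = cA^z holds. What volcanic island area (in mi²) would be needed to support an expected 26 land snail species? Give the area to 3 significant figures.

3520 mi²

z = ln(12/4) / ln(197/3.27) = 1.0986 / 4.0984 = 0.2681
c = 4 / 3.27^0.2681 = 4 / 1.374 = 2.912
A = (26/2.912)^(1/0.2681) ⇒ ln A = ln(8.93)/0.2681 = 8.1676
A = e^8.1676 ≈ 3525 mi²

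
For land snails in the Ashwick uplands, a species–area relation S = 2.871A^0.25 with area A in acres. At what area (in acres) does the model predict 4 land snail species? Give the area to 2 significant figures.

3.8 acres

4 = 2.871 × A^0.25  ⇒  A^0.25 = 4/2.871 = 1.393
ln A = ln(1.393) / 0.25 = 0.3316 / 0.25 = 1.3265
A = e^1.3265 ≈ 3.768 acres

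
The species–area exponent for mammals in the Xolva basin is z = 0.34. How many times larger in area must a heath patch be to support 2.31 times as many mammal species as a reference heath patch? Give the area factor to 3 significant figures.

11.7

(A₂/A₁)^0.34 = 2.31, so A₂/A₁ = 2.31^(1/0.34) = 2.31^2.941
ln(A₂/A₁) = ln 2.31 / 0.34 = 0.8372 / 0.34 = 2.4625
A₂/A₁ = e^2.4625 ≈ 11.73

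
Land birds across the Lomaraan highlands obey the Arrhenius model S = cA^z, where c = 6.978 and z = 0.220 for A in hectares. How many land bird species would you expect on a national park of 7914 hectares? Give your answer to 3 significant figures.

S = 6.978 × 7914^0.22 = 6.978 × 7.205 ≈ 50.28

50.3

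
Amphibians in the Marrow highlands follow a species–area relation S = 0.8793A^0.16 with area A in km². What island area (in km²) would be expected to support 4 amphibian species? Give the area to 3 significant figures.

12900 km²

4 = 0.8793 × A^0.16  ⇒  A^0.16 = 4/0.8793 = 4.549
ln A = ln(4.549) / 0.16 = 1.5149 / 0.16 = 9.4683
A = e^9.4683 ≈ 12943 km²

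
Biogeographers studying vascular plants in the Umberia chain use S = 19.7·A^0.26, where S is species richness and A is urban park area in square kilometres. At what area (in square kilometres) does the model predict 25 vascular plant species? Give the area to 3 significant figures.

25 = 19.7 × A^0.26  ⇒  A^0.26 = 25/19.7 = 1.269
ln A = ln(1.269) / 0.26 = 0.2383 / 0.26 = 0.9164
A = e^0.9164 ≈ 2.5 square kilometres

2.50 square kilometres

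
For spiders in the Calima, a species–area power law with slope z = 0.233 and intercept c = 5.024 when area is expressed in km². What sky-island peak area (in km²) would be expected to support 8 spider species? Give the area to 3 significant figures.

7.36 km²

8 = 5.024 × A^0.233  ⇒  A^0.233 = 8/5.024 = 1.592
ln A = ln(1.592) / 0.233 = 0.4652 / 0.233 = 1.9966
A = e^1.9966 ≈ 7.364 km²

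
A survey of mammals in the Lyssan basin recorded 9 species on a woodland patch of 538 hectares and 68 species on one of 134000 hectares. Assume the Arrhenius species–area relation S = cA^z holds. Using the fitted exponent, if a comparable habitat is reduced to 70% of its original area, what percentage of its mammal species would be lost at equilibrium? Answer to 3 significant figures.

z = ln(68/9) / ln(134000/538) = 2.0223 / 5.5177 = 0.3665
S_new/S_old = (A_new/A_old)^z = 0.7^0.3665 = exp(0.3665 × -0.3567) = 0.8775
Fraction lost = 1 − 0.8775 = 0.1225

12.3%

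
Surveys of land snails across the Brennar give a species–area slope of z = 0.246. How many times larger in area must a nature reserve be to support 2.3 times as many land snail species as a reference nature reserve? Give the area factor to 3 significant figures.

29.5

(A₂/A₁)^0.246 = 2.3, so A₂/A₁ = 2.3^(1/0.246) = 2.3^4.065
ln(A₂/A₁) = ln 2.3 / 0.246 = 0.8329 / 0.246 = 3.3858
A₂/A₁ = e^3.3858 ≈ 29.54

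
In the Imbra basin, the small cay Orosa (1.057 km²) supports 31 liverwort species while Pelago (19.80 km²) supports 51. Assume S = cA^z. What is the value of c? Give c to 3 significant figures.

30.7

z = ln(S₂/S₁) / ln(A₂/A₁) = ln(51/31) / ln(19.8/1.057) = 0.4978 / 2.9302 = 0.1699
c = S₁ / A₁^z = 31 / 1.057^0.1699 = 31 / 1.009 = 30.71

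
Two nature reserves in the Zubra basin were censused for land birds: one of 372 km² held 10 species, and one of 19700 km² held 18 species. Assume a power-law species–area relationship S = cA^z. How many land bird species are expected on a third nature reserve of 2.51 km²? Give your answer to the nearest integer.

z = ln(18/10) / ln(19700/372) = 0.5878 / 3.9695 = 0.1481
c = 10 / 372^0.1481 = 10 / 2.402 = 4.163
S₃ = 4.163 × 2.51^0.1481 = 4.163 × 1.146 ≈ 4.77

5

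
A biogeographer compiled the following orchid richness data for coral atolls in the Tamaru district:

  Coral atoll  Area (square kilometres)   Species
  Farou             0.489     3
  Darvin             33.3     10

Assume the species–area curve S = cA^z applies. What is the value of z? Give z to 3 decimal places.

0.285

Taking logs: ln S = ln c + z ln A, so z = (ln S₂ − ln S₁)/(ln A₂ − ln A₁).
z = ln(10/3) / ln(33.3/0.489) = ln(3.333) / ln(68.1) = 1.2040 / 4.2210 = 0.2852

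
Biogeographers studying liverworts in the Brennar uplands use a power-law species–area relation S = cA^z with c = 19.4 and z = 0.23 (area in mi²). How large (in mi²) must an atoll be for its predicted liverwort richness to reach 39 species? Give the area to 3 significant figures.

20.8 mi²

39 = 19.4 × A^0.23  ⇒  A^0.23 = 39/19.4 = 2.01
ln A = ln(2.01) / 0.23 = 0.6983 / 0.23 = 3.0360
A = e^3.0360 ≈ 20.82 mi²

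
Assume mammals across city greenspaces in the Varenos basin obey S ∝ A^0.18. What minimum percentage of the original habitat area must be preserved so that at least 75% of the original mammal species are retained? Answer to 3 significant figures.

Need (A_new/A_old)^0.18 = 0.75, so A_new/A_old = 0.75^(1/0.18) = 0.75^5.556
ln(A_new/A_old) = ln 0.75 / 0.18 = -0.2877 / 0.18 = -1.5982
A_new/A_old = e^-1.5982 ≈ 0.2023

20.2%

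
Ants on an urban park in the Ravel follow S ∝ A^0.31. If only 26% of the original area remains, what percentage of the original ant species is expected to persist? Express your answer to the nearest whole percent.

66%

S_new/S_old = (A_new/A_old)^z = 0.26^0.31
= exp(0.31 × ln 0.26) = exp(0.31 × -1.3471) = exp(-0.4176) ≈ 0.6586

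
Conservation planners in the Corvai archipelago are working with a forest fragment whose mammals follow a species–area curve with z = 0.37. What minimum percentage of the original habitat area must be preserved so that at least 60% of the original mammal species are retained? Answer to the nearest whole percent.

Need (A_new/A_old)^0.37 = 0.6, so A_new/A_old = 0.6^(1/0.37) = 0.6^2.703
ln(A_new/A_old) = ln 0.6 / 0.37 = -0.5108 / 0.37 = -1.3806
A_new/A_old = e^-1.3806 ≈ 0.2514

25%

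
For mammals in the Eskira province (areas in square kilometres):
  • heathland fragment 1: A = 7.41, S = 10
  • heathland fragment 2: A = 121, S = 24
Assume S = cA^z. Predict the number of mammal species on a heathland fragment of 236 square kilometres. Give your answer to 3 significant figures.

z = ln(24/10) / ln(121/7.41) = 0.8755 / 2.7930 = 0.3135
c = 10 / 7.41^0.3135 = 10 / 1.873 = 5.338
S₃ = 5.338 × 236^0.3135 = 5.338 × 5.544 ≈ 29.59

29.6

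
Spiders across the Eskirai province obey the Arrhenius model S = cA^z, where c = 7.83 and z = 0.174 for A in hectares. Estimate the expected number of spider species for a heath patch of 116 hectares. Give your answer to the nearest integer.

S = 7.83 × 116^0.174
ln S = ln 7.83 + 0.174 × ln 116 = 2.0580 + 0.174 × 4.7536 = 2.8851
S = e^2.8851 ≈ 17.91

18 species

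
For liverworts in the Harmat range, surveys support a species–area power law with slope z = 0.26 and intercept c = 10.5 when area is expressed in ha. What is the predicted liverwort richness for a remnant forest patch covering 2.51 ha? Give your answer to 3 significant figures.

S = 10.5 × 2.51^0.26
ln S = ln 10.5 + 0.26 × ln 2.51 = 2.3514 + 0.26 × 0.9203 = 2.5906
S = e^2.5906 ≈ 13.34

13.3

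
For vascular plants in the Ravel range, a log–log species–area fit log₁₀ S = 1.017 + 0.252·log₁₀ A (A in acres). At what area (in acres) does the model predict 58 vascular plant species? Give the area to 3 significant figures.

58 = 10.4 × A^0.252  ⇒  A^0.252 = 58/10.4 = 5.577
ln A = ln(5.577) / 0.252 = 1.7187 / 0.252 = 6.8203
A = e^6.8203 ≈ 916.3 acres

916 acres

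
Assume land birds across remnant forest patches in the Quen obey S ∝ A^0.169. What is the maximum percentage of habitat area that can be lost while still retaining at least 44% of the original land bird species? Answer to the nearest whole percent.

Need (A_new/A_old)^0.169 = 0.44, so A_new/A_old = 0.44^(1/0.169) = 0.44^5.917
ln(A_new/A_old) = ln 0.44 / 0.169 = -0.8210 / 0.169 = -4.8579
A_new/A_old = e^-4.8579 ≈ 0.007767
Fraction that can be lost = 1 − 0.007767 = 0.9922

99%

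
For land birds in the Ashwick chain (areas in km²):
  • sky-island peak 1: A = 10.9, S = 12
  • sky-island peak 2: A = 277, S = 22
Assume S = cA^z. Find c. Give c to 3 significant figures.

z = ln(S₂/S₁) / ln(A₂/A₁) = ln(22/12) / ln(277/10.9) = 0.6061 / 3.2353 = 0.1874
c = S₁ / A₁^z = 12 / 10.9^0.1874 = 12 / 1.564 = 7.67

7.67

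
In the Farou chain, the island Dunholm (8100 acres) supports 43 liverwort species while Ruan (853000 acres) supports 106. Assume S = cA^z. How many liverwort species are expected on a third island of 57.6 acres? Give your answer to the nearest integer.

z = ln(106/43) / ln(853000/8100) = 0.9022 / 4.6569 = 0.1937
c = 43 / 8100^0.1937 = 43 / 5.718 = 7.52
S₃ = 7.52 × 57.6^0.1937 = 7.52 × 2.193 ≈ 16.49

16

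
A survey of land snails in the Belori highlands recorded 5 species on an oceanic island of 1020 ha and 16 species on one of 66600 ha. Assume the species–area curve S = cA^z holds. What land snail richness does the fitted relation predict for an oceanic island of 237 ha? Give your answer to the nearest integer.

z = ln(16/5) / ln(66600/1020) = 1.1632 / 4.1789 = 0.2783
c = 5 / 1020^0.2783 = 5 / 6.877 = 0.727
S₃ = 0.727 × 237^0.2783 = 0.727 × 4.581 ≈ 3.331

3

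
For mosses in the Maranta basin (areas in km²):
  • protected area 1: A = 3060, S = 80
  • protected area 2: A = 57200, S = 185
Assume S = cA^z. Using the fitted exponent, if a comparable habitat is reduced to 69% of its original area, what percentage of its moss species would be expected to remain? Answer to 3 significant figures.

z = ln(185/80) / ln(57200/3060) = 0.8383 / 2.9281 = 0.2863
S_new/S_old = (A_new/A_old)^z = 0.69^0.2863 = exp(0.2863 × -0.3711) = 0.8992

89.9%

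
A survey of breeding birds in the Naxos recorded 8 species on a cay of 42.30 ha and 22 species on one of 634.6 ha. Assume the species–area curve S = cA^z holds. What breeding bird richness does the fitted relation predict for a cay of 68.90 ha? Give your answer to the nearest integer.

10

z = ln(22/8) / ln(634.6/42.3) = 1.0116 / 2.7082 = 0.3735
c = 8 / 42.3^0.3735 = 8 / 4.05 = 1.975
S₃ = 1.975 × 68.9^0.3735 = 1.975 × 4.86 ≈ 9.599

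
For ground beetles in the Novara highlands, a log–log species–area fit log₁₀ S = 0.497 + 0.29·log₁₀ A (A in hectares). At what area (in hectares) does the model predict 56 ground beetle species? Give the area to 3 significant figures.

20600 hectares

56 = 3.141 × A^0.29  ⇒  A^0.29 = 56/3.141 = 17.83
ln A = ln(17.83) / 0.29 = 2.8810 / 0.29 = 9.9344
A = e^9.9344 ≈ 20627 hectares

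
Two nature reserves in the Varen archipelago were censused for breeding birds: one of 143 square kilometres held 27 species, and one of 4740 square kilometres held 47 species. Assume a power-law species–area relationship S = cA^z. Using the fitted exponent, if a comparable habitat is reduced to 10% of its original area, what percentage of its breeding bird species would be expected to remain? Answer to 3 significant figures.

69.4%

z = ln(47/27) / ln(4740/143) = 0.5543 / 3.5009 = 0.1583
S_new/S_old = (A_new/A_old)^z = 0.1^0.1583 = exp(0.1583 × -2.3026) = 0.6945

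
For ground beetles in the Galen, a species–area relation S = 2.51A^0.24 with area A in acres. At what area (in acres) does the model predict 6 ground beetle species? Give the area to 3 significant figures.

37.8 acres

6 = 2.51 × A^0.24  ⇒  A^0.24 = 6/2.51 = 2.39
ln A = ln(2.39) / 0.24 = 0.8715 / 0.24 = 3.6312
A = e^3.6312 ≈ 37.76 acres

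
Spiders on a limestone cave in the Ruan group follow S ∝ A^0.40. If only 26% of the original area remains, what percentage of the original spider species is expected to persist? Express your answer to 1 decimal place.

S_new/S_old = (A_new/A_old)^z = 0.26^0.4
= exp(0.4 × ln 0.26) = exp(0.4 × -1.3471) = exp(-0.5388) ≈ 0.5834

58.3%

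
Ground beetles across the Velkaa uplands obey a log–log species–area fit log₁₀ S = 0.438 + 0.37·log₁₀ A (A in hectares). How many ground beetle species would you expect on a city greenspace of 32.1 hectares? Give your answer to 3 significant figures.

S = 2.742 × 32.1^0.37
ln S = ln 2.742 + 0.37 × ln 32.1 = 1.0085 + 0.37 × 3.4689 = 2.2920
S = e^2.2920 ≈ 9.895

9.89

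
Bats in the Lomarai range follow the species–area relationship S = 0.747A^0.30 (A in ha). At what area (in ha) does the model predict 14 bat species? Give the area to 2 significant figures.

17000 ha

14 = 0.747 × A^0.3  ⇒  A^0.3 = 14/0.747 = 18.74
ln A = ln(18.74) / 0.3 = 2.9307 / 0.3 = 9.7692
A = e^9.7692 ≈ 17486 ha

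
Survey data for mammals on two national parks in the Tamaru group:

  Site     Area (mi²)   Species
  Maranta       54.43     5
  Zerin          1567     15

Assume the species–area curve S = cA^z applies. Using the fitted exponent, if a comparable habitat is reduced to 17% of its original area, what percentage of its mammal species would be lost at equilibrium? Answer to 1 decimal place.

44.0%

z = ln(15/5) / ln(1567/54.43) = 1.0986 / 3.3600 = 0.3270
S_new/S_old = (A_new/A_old)^z = 0.17^0.3270 = exp(0.3270 × -1.7720) = 0.5602
Fraction lost = 1 − 0.5602 = 0.4398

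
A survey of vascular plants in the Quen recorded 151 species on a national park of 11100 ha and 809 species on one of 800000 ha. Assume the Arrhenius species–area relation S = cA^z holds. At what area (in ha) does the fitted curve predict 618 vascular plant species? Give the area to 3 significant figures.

z = ln(809/151) / ln(800000/11100) = 1.6785 / 4.2777 = 0.3924
c = 151 / 11100^0.3924 = 151 / 38.67 = 3.905
A = (618/3.905)^(1/0.3924) ⇒ ln A = ln(158.3)/0.3924 = 12.9060
A = e^12.9060 ≈ 402736 ha

403000 ha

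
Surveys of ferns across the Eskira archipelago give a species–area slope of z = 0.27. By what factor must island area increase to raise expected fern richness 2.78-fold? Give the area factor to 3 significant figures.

44.1

(A₂/A₁)^0.27 = 2.78, so A₂/A₁ = 2.78^(1/0.27) = 2.78^3.704
ln(A₂/A₁) = ln 2.78 / 0.27 = 1.0225 / 0.27 = 3.7869
A₂/A₁ = e^3.7869 ≈ 44.12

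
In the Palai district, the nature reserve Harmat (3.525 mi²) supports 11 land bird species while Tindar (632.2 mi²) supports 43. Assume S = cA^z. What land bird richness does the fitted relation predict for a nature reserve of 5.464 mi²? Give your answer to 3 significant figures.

12.3

z = ln(43/11) / ln(632.2/3.525) = 1.3633 / 5.1893 = 0.2627
c = 11 / 3.525^0.2627 = 11 / 1.392 = 7.9
S₃ = 7.9 × 5.464^0.2627 = 7.9 × 1.562 ≈ 12.34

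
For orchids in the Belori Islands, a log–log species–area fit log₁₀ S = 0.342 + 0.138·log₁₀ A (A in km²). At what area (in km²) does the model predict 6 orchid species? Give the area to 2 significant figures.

6 = 2.198 × A^0.138  ⇒  A^0.138 = 6/2.198 = 2.73
ln A = ln(2.73) / 0.138 = 1.0043 / 0.138 = 7.2774
A = e^7.2774 ≈ 1447 km²

1400 km²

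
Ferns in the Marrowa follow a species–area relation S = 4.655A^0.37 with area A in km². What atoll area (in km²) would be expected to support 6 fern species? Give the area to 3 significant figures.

1.99 km²

6 = 4.655 × A^0.37  ⇒  A^0.37 = 6/4.655 = 1.289
ln A = ln(1.289) / 0.37 = 0.2538 / 0.37 = 0.6860
A = e^0.6860 ≈ 1.986 km²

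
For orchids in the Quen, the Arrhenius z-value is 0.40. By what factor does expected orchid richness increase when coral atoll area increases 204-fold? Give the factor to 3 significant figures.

8.39

S₂/S₁ = (A₂/A₁)^z = 204^0.4
ln(S₂/S₁) = 0.4 × ln 204 = 0.4 × 5.3181 = 2.1272
S₂/S₁ = e^2.1272 ≈ 8.392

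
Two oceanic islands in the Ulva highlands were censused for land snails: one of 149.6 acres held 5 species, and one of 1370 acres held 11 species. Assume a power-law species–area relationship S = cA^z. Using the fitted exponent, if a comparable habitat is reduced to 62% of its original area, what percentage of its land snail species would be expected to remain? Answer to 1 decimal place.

84.4%

z = ln(11/5) / ln(1370/149.6) = 0.7885 / 2.2146 = 0.3560
S_new/S_old = (A_new/A_old)^z = 0.62^0.3560 = exp(0.3560 × -0.4780) = 0.8435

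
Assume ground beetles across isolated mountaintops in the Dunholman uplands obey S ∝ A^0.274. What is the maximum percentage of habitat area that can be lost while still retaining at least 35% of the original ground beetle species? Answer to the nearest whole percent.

Need (A_new/A_old)^0.274 = 0.35, so A_new/A_old = 0.35^(1/0.274) = 0.35^3.65
ln(A_new/A_old) = ln 0.35 / 0.274 = -1.0498 / 0.274 = -3.8315
A_new/A_old = e^-3.8315 ≈ 0.02168
Fraction that can be lost = 1 − 0.02168 = 0.9783

98%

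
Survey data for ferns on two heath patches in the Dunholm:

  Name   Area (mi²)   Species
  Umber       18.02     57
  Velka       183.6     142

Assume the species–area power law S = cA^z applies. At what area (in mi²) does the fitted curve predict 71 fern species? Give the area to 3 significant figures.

z = ln(142/57) / ln(183.6/18.02) = 0.9128 / 2.3213 = 0.3932
c = 57 / 18.02^0.3932 = 57 / 3.117 = 18.28
A = (71/18.28)^(1/0.3932) ⇒ ln A = ln(3.883)/0.3932 = 3.4500
A = e^3.4500 ≈ 31.5 mi²

31.5 mi²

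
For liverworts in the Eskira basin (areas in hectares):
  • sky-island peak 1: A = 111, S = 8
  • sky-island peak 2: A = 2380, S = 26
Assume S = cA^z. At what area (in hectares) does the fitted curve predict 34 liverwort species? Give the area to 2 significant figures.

4800 hectares

z = ln(26/8) / ln(2380/111) = 1.1787 / 3.0653 = 0.3845
c = 8 / 111^0.3845 = 8 / 6.116 = 1.308
A = (34/1.308)^(1/0.3845) ⇒ ln A = ln(25.99)/0.3845 = 8.4725
A = e^8.4725 ≈ 4782 hectares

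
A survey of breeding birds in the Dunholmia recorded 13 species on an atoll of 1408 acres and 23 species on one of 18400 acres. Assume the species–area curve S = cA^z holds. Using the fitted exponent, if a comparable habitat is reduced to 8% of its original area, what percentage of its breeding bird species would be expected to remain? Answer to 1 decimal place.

z = ln(23/13) / ln(18400/1408) = 0.5705 / 2.5702 = 0.2220
S_new/S_old = (A_new/A_old)^z = 0.08^0.2220 = exp(0.2220 × -2.5257) = 0.5708

57.1%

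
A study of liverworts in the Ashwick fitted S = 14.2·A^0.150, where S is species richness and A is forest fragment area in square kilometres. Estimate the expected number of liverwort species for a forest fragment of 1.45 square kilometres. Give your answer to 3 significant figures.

S = 14.2 × 1.45^0.15
ln S = ln 14.2 + 0.15 × ln 1.45 = 2.6532 + 0.15 × 0.3716 = 2.7090
S = e^2.7090 ≈ 15.01

15.0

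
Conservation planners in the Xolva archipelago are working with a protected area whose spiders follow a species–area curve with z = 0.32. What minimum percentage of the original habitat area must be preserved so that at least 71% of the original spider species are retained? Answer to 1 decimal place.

34.3%

Need (A_new/A_old)^0.32 = 0.71, so A_new/A_old = 0.71^(1/0.32) = 0.71^3.125
ln(A_new/A_old) = ln 0.71 / 0.32 = -0.3425 / 0.32 = -1.0703
A_new/A_old = e^-1.0703 ≈ 0.3429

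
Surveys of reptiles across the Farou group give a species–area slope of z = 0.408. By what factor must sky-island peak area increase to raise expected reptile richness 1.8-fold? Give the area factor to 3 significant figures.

4.22

(A₂/A₁)^0.408 = 1.8, so A₂/A₁ = 1.8^(1/0.408) = 1.8^2.451
ln(A₂/A₁) = ln 1.8 / 0.408 = 0.5878 / 0.408 = 1.4407
A₂/A₁ = e^1.4407 ≈ 4.223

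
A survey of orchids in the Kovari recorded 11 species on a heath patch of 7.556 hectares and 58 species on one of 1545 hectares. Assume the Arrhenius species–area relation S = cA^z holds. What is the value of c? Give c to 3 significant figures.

z = ln(S₂/S₁) / ln(A₂/A₁) = ln(58/11) / ln(1545/7.556) = 1.6625 / 5.3204 = 0.3125
c = S₁ / A₁^z = 11 / 7.556^0.3125 = 11 / 1.881 = 5.847

5.85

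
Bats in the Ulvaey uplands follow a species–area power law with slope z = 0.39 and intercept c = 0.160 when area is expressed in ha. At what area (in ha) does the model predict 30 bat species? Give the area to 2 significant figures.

670000 ha

30 = 0.16 × A^0.39  ⇒  A^0.39 = 30/0.16 = 187.5
ln A = ln(187.5) / 0.39 = 5.2338 / 0.39 = 13.4199
A = e^13.4199 ≈ 673300 ha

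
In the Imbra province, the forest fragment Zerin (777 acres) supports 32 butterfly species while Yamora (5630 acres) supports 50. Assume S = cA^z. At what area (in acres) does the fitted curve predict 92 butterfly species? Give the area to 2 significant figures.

84000 acres

z = ln(50/32) / ln(5630/777) = 0.4463 / 1.9804 = 0.2253
c = 32 / 777^0.2253 = 32 / 4.481 = 7.142
A = (92/7.142)^(1/0.2253) ⇒ ln A = ln(12.88)/0.2253 = 11.3417
A = e^11.3417 ≈ 84266 acres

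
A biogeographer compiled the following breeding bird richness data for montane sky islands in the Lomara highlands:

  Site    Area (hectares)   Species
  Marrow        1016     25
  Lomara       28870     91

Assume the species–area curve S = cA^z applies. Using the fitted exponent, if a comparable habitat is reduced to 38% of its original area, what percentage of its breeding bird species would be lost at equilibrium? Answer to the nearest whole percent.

31%

z = ln(91/25) / ln(28870/1016) = 1.2920 / 3.3469 = 0.3860
S_new/S_old = (A_new/A_old)^z = 0.38^0.3860 = exp(0.3860 × -0.9676) = 0.6883
Fraction lost = 1 − 0.6883 = 0.3117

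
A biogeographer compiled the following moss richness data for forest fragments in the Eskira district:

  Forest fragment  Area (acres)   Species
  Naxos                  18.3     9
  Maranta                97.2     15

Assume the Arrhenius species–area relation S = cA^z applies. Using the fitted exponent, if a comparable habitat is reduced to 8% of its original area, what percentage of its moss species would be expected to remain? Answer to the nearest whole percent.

46%

z = ln(15/9) / ln(97.2/18.3) = 0.5108 / 1.6699 = 0.3059
S_new/S_old = (A_new/A_old)^z = 0.08^0.3059 = exp(0.3059 × -2.5257) = 0.4618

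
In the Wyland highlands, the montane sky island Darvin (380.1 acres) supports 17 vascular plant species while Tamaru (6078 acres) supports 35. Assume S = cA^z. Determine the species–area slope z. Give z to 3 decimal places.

Taking logs: ln S = ln c + z ln A, so z = (ln S₂ − ln S₁)/(ln A₂ − ln A₁).
z = ln(35/17) / ln(6078/380.1) = ln(2.059) / ln(15.99) = 0.7221 / 2.7720 = 0.2605

0.261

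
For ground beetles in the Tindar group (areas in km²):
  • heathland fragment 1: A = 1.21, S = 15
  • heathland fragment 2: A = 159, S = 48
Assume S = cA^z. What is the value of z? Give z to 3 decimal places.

0.238

Taking logs: ln S = ln c + z ln A, so z = (ln S₂ − ln S₁)/(ln A₂ − ln A₁).
z = ln(48/15) / ln(159/1.21) = ln(3.2) / ln(131.4) = 1.1632 / 4.8783 = 0.2384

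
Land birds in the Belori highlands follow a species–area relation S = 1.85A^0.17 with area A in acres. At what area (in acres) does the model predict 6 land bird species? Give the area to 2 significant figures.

1000 acres

6 = 1.85 × A^0.17  ⇒  A^0.17 = 6/1.85 = 3.243
ln A = ln(3.243) / 0.17 = 1.1766 / 0.17 = 6.9210
A = e^6.9210 ≈ 1013 acres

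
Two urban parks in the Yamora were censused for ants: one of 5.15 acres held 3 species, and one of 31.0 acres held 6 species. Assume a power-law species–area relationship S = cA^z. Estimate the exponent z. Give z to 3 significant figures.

Taking logs: ln S = ln c + z ln A, so z = (ln S₂ − ln S₁)/(ln A₂ − ln A₁).
z = ln(6/3) / ln(31/5.15) = ln(2) / ln(6.019) = 0.6931 / 1.7950 = 0.3862

0.386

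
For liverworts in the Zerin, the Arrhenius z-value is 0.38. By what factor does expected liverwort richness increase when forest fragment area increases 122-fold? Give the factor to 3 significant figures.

S₂/S₁ = (A₂/A₁)^z = 122^0.38
ln(S₂/S₁) = 0.38 × ln 122 = 0.38 × 4.8040 = 1.8255
S₂/S₁ = e^1.8255 ≈ 6.206

6.21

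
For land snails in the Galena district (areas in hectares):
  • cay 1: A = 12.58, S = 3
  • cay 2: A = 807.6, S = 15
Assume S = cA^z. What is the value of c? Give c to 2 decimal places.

z = ln(S₂/S₁) / ln(A₂/A₁) = ln(15/3) / ln(807.6/12.58) = 1.6094 / 4.1620 = 0.3867
c = S₁ / A₁^z = 3 / 12.58^0.3867 = 3 / 2.662 = 1.127

1.13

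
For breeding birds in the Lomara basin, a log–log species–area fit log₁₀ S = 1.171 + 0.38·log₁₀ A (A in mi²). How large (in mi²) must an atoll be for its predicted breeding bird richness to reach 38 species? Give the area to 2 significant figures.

12 mi²

38 = 14.83 × A^0.38  ⇒  A^0.38 = 38/14.83 = 2.563
ln A = ln(2.563) / 0.38 = 0.9413 / 0.38 = 2.4770
A = e^2.4770 ≈ 11.91 mi²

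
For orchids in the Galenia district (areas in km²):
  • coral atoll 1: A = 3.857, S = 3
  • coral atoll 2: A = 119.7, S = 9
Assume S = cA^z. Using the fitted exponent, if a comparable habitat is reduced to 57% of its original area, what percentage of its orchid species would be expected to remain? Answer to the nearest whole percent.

z = ln(9/3) / ln(119.7/3.857) = 1.0986 / 3.4351 = 0.3198
S_new/S_old = (A_new/A_old)^z = 0.57^0.3198 = exp(0.3198 × -0.5621) = 0.8355

84%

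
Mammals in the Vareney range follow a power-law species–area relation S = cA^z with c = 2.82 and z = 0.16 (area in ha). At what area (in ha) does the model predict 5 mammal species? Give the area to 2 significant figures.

36 ha

5 = 2.82 × A^0.16  ⇒  A^0.16 = 5/2.82 = 1.773
ln A = ln(1.773) / 0.16 = 0.5727 / 0.16 = 3.5794
A = e^3.5794 ≈ 35.85 ha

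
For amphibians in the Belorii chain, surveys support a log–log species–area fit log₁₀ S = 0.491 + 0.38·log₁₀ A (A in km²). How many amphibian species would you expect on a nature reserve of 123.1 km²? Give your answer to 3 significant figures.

S = 3.097 × 123.1^0.38
ln S = ln 3.097 + 0.38 × ln 123.1 = 1.1306 + 0.38 × 4.8130 = 2.9595
S = e^2.9595 ≈ 19.29

19.3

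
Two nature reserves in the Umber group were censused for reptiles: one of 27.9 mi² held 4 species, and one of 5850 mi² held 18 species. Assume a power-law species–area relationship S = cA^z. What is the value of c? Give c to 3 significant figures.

z = ln(S₂/S₁) / ln(A₂/A₁) = ln(18/4) / ln(5850/27.9) = 1.5041 / 5.3456 = 0.2814
c = S₁ / A₁^z = 4 / 27.9^0.2814 = 4 / 2.551 = 1.568

1.57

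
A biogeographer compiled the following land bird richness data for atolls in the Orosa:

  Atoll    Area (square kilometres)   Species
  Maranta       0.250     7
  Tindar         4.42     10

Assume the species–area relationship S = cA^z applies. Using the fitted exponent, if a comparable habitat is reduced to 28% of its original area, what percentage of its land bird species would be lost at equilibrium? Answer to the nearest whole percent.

15%

z = ln(10/7) / ln(4.42/0.25) = 0.3567 / 2.8724 = 0.1242
S_new/S_old = (A_new/A_old)^z = 0.28^0.1242 = exp(0.1242 × -1.2730) = 0.8538
Fraction lost = 1 − 0.8538 = 0.1462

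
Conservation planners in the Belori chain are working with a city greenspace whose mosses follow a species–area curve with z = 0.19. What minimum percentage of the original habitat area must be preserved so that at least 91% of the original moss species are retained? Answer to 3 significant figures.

Need (A_new/A_old)^0.19 = 0.91, so A_new/A_old = 0.91^(1/0.19) = 0.91^5.263
ln(A_new/A_old) = ln 0.91 / 0.19 = -0.0943 / 0.19 = -0.4964
A_new/A_old = e^-0.4964 ≈ 0.6087

60.9%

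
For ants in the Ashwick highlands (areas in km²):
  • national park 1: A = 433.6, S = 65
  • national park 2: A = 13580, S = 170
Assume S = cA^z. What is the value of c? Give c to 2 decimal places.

11.93

z = ln(S₂/S₁) / ln(A₂/A₁) = ln(170/65) / ln(13580/433.6) = 0.9614 / 3.4442 = 0.2791
c = S₁ / A₁^z = 65 / 433.6^0.2791 = 65 / 5.446 = 11.93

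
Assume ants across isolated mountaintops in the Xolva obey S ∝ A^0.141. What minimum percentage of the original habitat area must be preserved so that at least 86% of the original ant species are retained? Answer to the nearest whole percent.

34%

Need (A_new/A_old)^0.141 = 0.86, so A_new/A_old = 0.86^(1/0.141) = 0.86^7.092
ln(A_new/A_old) = ln 0.86 / 0.141 = -0.1508 / 0.141 = -1.0697
A_new/A_old = e^-1.0697 ≈ 0.3431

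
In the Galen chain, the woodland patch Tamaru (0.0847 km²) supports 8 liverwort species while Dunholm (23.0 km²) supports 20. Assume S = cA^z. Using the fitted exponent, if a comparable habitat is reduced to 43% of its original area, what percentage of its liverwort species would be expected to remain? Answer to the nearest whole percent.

87%

z = ln(20/8) / ln(23/0.0847) = 0.9163 / 5.6041 = 0.1635
S_new/S_old = (A_new/A_old)^z = 0.43^0.1635 = exp(0.1635 × -0.8440) = 0.8711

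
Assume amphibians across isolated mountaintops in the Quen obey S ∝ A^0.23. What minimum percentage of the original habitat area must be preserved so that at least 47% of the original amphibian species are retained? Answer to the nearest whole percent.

Need (A_new/A_old)^0.23 = 0.47, so A_new/A_old = 0.47^(1/0.23) = 0.47^4.348
ln(A_new/A_old) = ln 0.47 / 0.23 = -0.7550 / 0.23 = -3.2827
A_new/A_old = e^-3.2827 ≈ 0.03753

4%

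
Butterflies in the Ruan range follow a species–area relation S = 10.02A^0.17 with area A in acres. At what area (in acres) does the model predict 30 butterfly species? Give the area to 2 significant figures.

30 = 10.02 × A^0.17  ⇒  A^0.17 = 30/10.02 = 2.994
ln A = ln(2.994) / 0.17 = 1.0966 / 0.17 = 6.4507
A = e^6.4507 ≈ 633.1 acres

630 acres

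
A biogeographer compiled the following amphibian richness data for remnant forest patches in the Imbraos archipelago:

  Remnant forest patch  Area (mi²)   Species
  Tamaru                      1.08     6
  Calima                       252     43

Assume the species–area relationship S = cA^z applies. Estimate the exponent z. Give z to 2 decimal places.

Taking logs: ln S = ln c + z ln A, so z = (ln S₂ − ln S₁)/(ln A₂ − ln A₁).
z = ln(43/6) / ln(252/1.08) = ln(7.167) / ln(233.3) = 1.9694 / 5.4525 = 0.3612

0.36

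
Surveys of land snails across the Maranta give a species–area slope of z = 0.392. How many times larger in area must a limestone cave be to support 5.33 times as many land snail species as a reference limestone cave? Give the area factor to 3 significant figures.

71.4

(A₂/A₁)^0.392 = 5.33, so A₂/A₁ = 5.33^(1/0.392) = 5.33^2.551
ln(A₂/A₁) = ln 5.33 / 0.392 = 1.6734 / 0.392 = 4.2688
A₂/A₁ = e^4.2688 ≈ 71.43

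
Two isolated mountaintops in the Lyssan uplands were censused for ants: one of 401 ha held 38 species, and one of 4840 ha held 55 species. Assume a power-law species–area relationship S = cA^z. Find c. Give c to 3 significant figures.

z = ln(S₂/S₁) / ln(A₂/A₁) = ln(55/38) / ln(4840/401) = 0.3697 / 2.4907 = 0.1485
c = S₁ / A₁^z = 38 / 401^0.1485 = 38 / 2.435 = 15.61

15.6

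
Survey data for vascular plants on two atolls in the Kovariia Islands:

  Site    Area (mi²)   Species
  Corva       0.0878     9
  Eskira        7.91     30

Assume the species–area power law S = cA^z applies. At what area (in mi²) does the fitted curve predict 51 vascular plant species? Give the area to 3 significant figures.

57.5 mi²

z = ln(30/9) / ln(7.91/0.0878) = 1.2040 / 4.5008 = 0.2675
c = 9 / 0.0878^0.2675 = 9 / 0.5217 = 17.25
A = (51/17.25)^(1/0.2675) ⇒ ln A = ln(2.956)/0.2675 = 4.0518
A = e^4.0518 ≈ 57.5 mi²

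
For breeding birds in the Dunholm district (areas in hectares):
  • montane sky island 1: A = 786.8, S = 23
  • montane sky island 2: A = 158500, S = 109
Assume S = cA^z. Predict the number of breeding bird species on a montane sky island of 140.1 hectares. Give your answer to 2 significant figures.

14

z = ln(109/23) / ln(158500/786.8) = 1.5559 / 5.3055 = 0.2933
c = 23 / 786.8^0.2933 = 23 / 7.067 = 3.255
S₃ = 3.255 × 140.1^0.2933 = 3.255 × 4.26 ≈ 13.87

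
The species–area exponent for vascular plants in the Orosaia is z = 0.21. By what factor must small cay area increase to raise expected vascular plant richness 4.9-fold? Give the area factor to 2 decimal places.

1934.85

(A₂/A₁)^0.21 = 4.9, so A₂/A₁ = 4.9^(1/0.21) = 4.9^4.762
ln(A₂/A₁) = ln 4.9 / 0.21 = 1.5892 / 0.21 = 7.5678
A₂/A₁ = e^7.5678 ≈ 1935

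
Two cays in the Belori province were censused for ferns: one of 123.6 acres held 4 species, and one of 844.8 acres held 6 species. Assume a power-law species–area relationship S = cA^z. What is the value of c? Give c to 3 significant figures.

z = ln(S₂/S₁) / ln(A₂/A₁) = ln(6/4) / ln(844.8/123.6) = 0.4055 / 1.9220 = 0.2110
c = S₁ / A₁^z = 4 / 123.6^0.2110 = 4 / 2.763 = 1.448

1.45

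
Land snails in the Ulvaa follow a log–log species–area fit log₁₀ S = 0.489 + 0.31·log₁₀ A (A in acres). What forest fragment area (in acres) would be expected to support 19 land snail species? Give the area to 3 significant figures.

353 acres

19 = 3.083 × A^0.31  ⇒  A^0.31 = 19/3.083 = 6.162
ln A = ln(6.162) / 0.31 = 1.8185 / 0.31 = 5.8660
A = e^5.8660 ≈ 352.9 acres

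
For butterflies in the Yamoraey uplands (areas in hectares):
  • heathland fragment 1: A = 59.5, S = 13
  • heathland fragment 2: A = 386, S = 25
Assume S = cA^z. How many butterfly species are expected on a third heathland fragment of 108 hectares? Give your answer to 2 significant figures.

16

z = ln(25/13) / ln(386/59.5) = 0.6539 / 1.8699 = 0.3497
c = 13 / 59.5^0.3497 = 13 / 4.174 = 3.114
S₃ = 3.114 × 108^0.3497 = 3.114 × 5.142 ≈ 16.01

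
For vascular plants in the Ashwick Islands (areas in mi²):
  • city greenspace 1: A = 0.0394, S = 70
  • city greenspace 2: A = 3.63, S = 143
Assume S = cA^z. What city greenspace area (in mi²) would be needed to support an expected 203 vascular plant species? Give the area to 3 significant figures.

z = ln(143/70) / ln(3.63/0.0394) = 0.7143 / 4.5232 = 0.1579
c = 70 / 0.0394^0.1579 = 70 / 0.6001 = 116.7
A = (203/116.7)^(1/0.1579) ⇒ ln A = ln(1.74)/0.1579 = 3.5077
A = e^3.5077 ≈ 33.37 mi²

33.4 mi²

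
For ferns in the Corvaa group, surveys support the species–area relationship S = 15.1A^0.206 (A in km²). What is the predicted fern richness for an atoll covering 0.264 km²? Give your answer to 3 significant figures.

S = 15.1 × 0.264^0.206
ln S = ln 15.1 + 0.206 × ln 0.264 = 2.7147 + 0.206 × -1.3318 = 2.4403
S = e^2.4403 ≈ 11.48

11.5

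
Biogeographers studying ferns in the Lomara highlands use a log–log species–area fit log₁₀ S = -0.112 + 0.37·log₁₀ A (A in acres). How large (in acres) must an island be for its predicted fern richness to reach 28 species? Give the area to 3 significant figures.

28 = 0.7727 × A^0.37  ⇒  A^0.37 = 28/0.7727 = 36.24
ln A = ln(36.24) / 0.37 = 3.5901 / 0.37 = 9.7030
A = e^9.7030 ≈ 16366 acres

16400 acres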